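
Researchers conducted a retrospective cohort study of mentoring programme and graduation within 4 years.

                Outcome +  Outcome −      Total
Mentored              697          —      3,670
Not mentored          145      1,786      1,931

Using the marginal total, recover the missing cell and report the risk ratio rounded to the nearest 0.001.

The missing cell is in the exposed row: 3670 − 697 = 2973.
So a = 697, b = 2973, c = 145, d = 1786.
RR = [a/(a+b)] / [c/(c+d)] = (697/3670) / (145/1931) = 0.18992/0.07509 = 2.52919

2.529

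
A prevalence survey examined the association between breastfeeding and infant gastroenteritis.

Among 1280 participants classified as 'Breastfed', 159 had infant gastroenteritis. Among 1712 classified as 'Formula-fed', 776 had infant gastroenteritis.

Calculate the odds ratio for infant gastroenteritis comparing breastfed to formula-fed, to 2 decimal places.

0.17

From the description: a = 159, b = 1121, c = 776, d = 936.
OR = (a·d)/(b·c) = (159 × 936) / (1121 × 776) = 148824 / 869896 = 0.17108
Exposure is associated with lower odds of infant gastroenteritis (OR = 0.17 < 1).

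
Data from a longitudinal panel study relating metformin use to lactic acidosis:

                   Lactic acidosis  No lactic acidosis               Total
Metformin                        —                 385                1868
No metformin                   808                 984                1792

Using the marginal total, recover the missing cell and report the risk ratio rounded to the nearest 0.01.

The missing cell is in the exposed row: 1868 − 385 = 1483.
So a = 1483, b = 385, c = 808, d = 984.
RR = [a/(a+b)] / [c/(c+d)] = (1483/1868) / (808/1792) = 0.79390/0.45089 = 1.76072

1.76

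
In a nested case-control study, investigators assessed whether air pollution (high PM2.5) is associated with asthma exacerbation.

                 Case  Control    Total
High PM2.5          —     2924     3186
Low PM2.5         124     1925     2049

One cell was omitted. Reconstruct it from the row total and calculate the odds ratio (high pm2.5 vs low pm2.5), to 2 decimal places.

1.39

The missing cell is in the exposed row: 3186 − 2924 = 262.
So a = 262, b = 2924, c = 124, d = 1925.
OR = (a·d)/(b·c) = (262 × 1925) / (2924 × 124) = 504350 / 362576 = 1.39102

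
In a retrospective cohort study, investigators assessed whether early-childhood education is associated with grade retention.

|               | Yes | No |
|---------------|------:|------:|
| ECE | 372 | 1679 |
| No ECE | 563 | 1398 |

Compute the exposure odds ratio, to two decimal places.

Cells: a = 372, b = 1679, c = 563, d = 1398.
OR = (a·d)/(b·c) = (372 × 1398) / (1679 × 563) = 520056 / 945277 = 0.55016
Exposure is associated with lower odds of grade retention (OR = 0.55 < 1).

0.55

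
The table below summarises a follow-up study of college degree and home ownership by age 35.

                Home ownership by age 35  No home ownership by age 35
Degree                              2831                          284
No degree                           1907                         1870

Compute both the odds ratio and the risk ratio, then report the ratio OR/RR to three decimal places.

5.430

Cells: a = 2831, b = 284, c = 1907, d = 1870.
OR = (2831·1870)/(284·1907) = 5293970/541588 = 9.77490
Risk in exposed = 2831/3115 = 0.90883; risk in unexposed = 1907/3777 = 0.50490; RR = 1.80002
OR/RR = 9.77490 / 1.80002 = 5.43043
The outcome is not rare, so the OR lies further from 1 than the RR.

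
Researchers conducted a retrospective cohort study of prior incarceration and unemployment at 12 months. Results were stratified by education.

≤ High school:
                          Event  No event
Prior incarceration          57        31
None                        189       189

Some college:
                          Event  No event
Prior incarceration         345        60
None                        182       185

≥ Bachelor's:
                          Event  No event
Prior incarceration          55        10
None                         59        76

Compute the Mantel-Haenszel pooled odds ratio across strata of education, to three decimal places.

4.270

OR_MH = Σ(aᵢdᵢ/nᵢ) / Σ(bᵢcᵢ/nᵢ), where nᵢ is the stratum total.
Stratum 1 (≤ High school): n = 466; a·d/n = 57·189/466 = 23.1180; b·c/n = 31·189/466 = 12.5730
Stratum 2 (Some college): n = 772; a·d/n = 345·185/772 = 82.6749; b·c/n = 60·182/772 = 14.1451
Stratum 3 (≥ Bachelor's): n = 200; a·d/n = 55·76/200 = 20.9000; b·c/n = 10·59/200 = 2.9500
OR_MH = (23.1180 + 82.6749 + 20.9000) / (12.5730 + 14.1451 + 2.9500) = 126.6929 / 29.6680 = 4.27035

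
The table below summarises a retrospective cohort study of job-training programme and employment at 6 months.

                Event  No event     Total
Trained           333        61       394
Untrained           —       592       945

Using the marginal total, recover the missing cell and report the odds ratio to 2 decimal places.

9.16

The missing cell is in the unexposed row: 945 − 592 = 353.
So a = 333, b = 61, c = 353, d = 592.
OR = (a·d)/(b·c) = (333 × 592) / (61 × 353) = 197136 / 21533 = 9.15506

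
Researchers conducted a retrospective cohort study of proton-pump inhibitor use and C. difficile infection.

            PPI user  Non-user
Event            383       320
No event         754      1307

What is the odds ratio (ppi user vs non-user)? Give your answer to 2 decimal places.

Reading the table with exposure as columns: a = 383 (PPI user, case), b = 754 (PPI user, non-case), c = 320 (Non-user, case), d = 1307.
OR = (a·d)/(b·c) = (383 × 1307) / (754 × 320) = 500581 / 241280 = 2.07469
The odds of C. difficile infection are about 2.07 times as high in the ppi user group.

2.07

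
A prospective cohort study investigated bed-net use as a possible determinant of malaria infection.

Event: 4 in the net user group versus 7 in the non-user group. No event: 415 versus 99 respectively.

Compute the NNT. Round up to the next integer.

18

Risk in treated group = 4/419 = 0.00955; risk in control = 7/106 = 0.06604.
Absolute risk reduction = 0.06604 − 0.00955 = 0.05649
NNT = 1 / ARR = 1 / 0.05649 = 17.702 → round up → 18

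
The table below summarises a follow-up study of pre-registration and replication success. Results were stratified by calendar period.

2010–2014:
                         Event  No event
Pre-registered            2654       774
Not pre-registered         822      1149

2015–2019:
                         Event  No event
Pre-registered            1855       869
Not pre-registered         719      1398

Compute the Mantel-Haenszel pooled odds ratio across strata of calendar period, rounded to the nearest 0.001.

4.457

OR_MH = Σ(aᵢdᵢ/nᵢ) / Σ(bᵢcᵢ/nᵢ), where nᵢ is the stratum total.
Stratum 1 (2010–2014): n = 5399; a·d/n = 2654·1149/5399 = 564.8168; b·c/n = 774·822/5399 = 117.8418
Stratum 2 (2015–2019): n = 4841; a·d/n = 1855·1398/4841 = 535.6930; b·c/n = 869·719/4841 = 129.0665
OR_MH = (564.8168 + 535.6930) / (117.8418 + 129.0665) = 1100.5099 / 246.9083 = 4.45716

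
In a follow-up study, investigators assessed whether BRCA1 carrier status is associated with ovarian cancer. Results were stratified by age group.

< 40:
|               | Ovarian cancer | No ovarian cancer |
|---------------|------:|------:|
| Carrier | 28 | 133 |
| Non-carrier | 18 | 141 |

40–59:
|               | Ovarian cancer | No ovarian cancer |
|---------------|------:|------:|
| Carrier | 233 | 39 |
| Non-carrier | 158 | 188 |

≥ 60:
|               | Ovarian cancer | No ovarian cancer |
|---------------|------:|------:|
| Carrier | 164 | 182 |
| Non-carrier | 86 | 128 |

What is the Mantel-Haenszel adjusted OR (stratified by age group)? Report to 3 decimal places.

2.659

OR_MH = Σ(aᵢdᵢ/nᵢ) / Σ(bᵢcᵢ/nᵢ), where nᵢ is the stratum total.
Stratum 1 (< 40): n = 320; a·d/n = 28·141/320 = 12.3375; b·c/n = 133·18/320 = 7.4813
Stratum 2 (40–59): n = 618; a·d/n = 233·188/618 = 70.8803; b·c/n = 39·158/618 = 9.9709
Stratum 3 (≥ 60): n = 560; a·d/n = 164·128/560 = 37.4857; b·c/n = 182·86/560 = 27.9500
OR_MH = (12.3375 + 70.8803 + 37.4857) / (7.4813 + 9.9709 + 27.9500) = 120.7035 / 45.4021 = 2.65854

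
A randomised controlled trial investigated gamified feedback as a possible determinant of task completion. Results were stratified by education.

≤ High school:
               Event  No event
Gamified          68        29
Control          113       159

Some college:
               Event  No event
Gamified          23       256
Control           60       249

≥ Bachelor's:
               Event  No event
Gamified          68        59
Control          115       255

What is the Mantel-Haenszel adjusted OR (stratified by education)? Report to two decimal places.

1.52

OR_MH = Σ(aᵢdᵢ/nᵢ) / Σ(bᵢcᵢ/nᵢ), where nᵢ is the stratum total.
Stratum 1 (≤ High school): n = 369; a·d/n = 68·159/369 = 29.3008; b·c/n = 29·113/369 = 8.8808
Stratum 2 (Some college): n = 588; a·d/n = 23·249/588 = 9.7398; b·c/n = 256·60/588 = 26.1224
Stratum 3 (≥ Bachelor's): n = 497; a·d/n = 68·255/497 = 34.8893; b·c/n = 59·115/497 = 13.6519
OR_MH = (29.3008 + 9.7398 + 34.8893) / (8.8808 + 26.1224 + 13.6519) = 73.9299 / 48.6551 = 1.51947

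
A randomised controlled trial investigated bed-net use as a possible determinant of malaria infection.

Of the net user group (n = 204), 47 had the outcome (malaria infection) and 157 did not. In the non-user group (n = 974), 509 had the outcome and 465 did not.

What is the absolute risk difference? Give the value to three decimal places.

From the description: a = 47, b = 157, c = 509, d = 465.
Risk in exposed = 47/204 = 0.230392; risk in unexposed = 509/974 = 0.522587.
Risk difference = 0.230392 − 0.522587 = -0.292195

-0.292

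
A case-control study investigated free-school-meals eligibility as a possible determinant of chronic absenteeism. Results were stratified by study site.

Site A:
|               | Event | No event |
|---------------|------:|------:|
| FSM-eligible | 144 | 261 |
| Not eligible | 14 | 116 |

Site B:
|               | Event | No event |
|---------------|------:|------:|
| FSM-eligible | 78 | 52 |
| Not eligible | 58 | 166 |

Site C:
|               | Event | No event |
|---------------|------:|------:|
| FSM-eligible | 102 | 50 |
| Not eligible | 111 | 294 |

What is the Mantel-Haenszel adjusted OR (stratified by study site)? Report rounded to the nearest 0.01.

4.81

OR_MH = Σ(aᵢdᵢ/nᵢ) / Σ(bᵢcᵢ/nᵢ), where nᵢ is the stratum total.
Stratum 1 (Site A): n = 535; a·d/n = 144·116/535 = 31.2224; b·c/n = 261·14/535 = 6.8299
Stratum 2 (Site B): n = 354; a·d/n = 78·166/354 = 36.5763; b·c/n = 52·58/354 = 8.5198
Stratum 3 (Site C): n = 557; a·d/n = 102·294/557 = 53.8384; b·c/n = 50·111/557 = 9.9641
OR_MH = (31.2224 + 36.5763 + 53.8384) / (6.8299 + 8.5198 + 9.9641) = 121.6371 / 25.3138 = 4.80518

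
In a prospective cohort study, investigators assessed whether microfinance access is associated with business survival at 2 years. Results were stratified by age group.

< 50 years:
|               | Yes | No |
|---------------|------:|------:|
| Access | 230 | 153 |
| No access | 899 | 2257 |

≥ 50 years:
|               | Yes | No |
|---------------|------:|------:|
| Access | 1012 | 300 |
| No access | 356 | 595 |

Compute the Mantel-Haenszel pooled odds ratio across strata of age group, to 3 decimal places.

OR_MH = Σ(aᵢdᵢ/nᵢ) / Σ(bᵢcᵢ/nᵢ), where nᵢ is the stratum total.
Stratum 1 (< 50 years): n = 3539; a·d/n = 230·2257/3539 = 146.6827; b·c/n = 153·899/3539 = 38.8661
Stratum 2 (≥ 50 years): n = 2263; a·d/n = 1012·595/2263 = 266.0804; b·c/n = 300·356/2263 = 47.1940
OR_MH = (146.6827 + 266.0804) / (38.8661 + 47.1940) = 412.7631 / 86.0601 = 4.79622

4.796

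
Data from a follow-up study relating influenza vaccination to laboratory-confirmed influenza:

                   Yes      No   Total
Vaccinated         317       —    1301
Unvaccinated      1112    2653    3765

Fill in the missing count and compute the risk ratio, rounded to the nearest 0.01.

The missing cell is in the exposed row: 1301 − 317 = 984.
So a = 317, b = 984, c = 1112, d = 2653.
RR = [a/(a+b)] / [c/(c+d)] = (317/1301) / (1112/3765) = 0.24366/0.29535 = 0.82498

0.82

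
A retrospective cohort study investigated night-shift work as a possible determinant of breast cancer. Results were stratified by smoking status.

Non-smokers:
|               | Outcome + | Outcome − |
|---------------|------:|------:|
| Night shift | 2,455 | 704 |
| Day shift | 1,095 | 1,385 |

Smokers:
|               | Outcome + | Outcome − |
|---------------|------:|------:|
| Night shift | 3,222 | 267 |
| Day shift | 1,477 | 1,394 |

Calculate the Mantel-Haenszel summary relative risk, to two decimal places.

1.78

RR_MH = Σ(aᵢ·n₀ᵢ/nᵢ) / Σ(cᵢ·n₁ᵢ/nᵢ), with n₁ᵢ = aᵢ+bᵢ (exposed), n₀ᵢ = cᵢ+dᵢ (unexposed), nᵢ = n₁ᵢ+n₀ᵢ.
Stratum 1 (Non-smokers): n₁ = 3159, n₀ = 2480, n = 5639; a·n₀/n = 2455·2480/5639 = 1079.6950; c·n₁/n = 1095·3159/5639 = 613.4253
Stratum 2 (Smokers): n₁ = 3489, n₀ = 2871, n = 6360; a·n₀/n = 3222·2871/6360 = 1454.4594; c·n₁/n = 1477·3489/6360 = 810.2599
RR_MH = (1079.6950 + 1454.4594) / (613.4253 + 810.2599) = 2534.1544 / 1423.6852 = 1.78000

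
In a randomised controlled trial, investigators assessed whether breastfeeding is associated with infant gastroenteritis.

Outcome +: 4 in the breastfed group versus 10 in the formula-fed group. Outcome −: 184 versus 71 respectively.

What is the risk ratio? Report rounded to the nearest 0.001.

From the description: a = 4, b = 184, c = 10, d = 71.
Risk in exposed = 4/188 = 0.02128; risk in unexposed = 10/81 = 0.12346.
RR = 0.02128 / 0.12346 = 0.17234
The risk is 83% lower among the exposed than among the unexposed.

0.172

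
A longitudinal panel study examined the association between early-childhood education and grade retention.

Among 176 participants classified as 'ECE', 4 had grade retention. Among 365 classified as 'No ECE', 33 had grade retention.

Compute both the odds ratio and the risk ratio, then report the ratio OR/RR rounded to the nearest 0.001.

0.931

From the description: a = 4, b = 172, c = 33, d = 332.
OR = (4·332)/(172·33) = 1328/5676 = 0.23397
Risk in exposed = 4/176 = 0.02273; risk in unexposed = 33/365 = 0.09041; RR = 0.25138
OR/RR = 0.23397 / 0.25138 = 0.93074
The outcome is rare in both groups, so OR ≈ RR (ratio near 1).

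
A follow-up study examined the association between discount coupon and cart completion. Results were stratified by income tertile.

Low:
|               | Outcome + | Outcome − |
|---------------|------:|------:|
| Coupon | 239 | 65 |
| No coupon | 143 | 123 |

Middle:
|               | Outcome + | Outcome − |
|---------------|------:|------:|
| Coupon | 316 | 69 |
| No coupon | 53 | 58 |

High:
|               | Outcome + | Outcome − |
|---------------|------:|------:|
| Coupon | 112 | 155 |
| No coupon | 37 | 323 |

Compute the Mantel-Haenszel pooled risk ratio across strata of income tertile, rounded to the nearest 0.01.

1.85

RR_MH = Σ(aᵢ·n₀ᵢ/nᵢ) / Σ(cᵢ·n₁ᵢ/nᵢ), with n₁ᵢ = aᵢ+bᵢ (exposed), n₀ᵢ = cᵢ+dᵢ (unexposed), nᵢ = n₁ᵢ+n₀ᵢ.
Stratum 1 (Low): n₁ = 304, n₀ = 266, n = 570; a·n₀/n = 239·266/570 = 111.5333; c·n₁/n = 143·304/570 = 76.2667
Stratum 2 (Middle): n₁ = 385, n₀ = 111, n = 496; a·n₀/n = 316·111/496 = 70.7177; c·n₁/n = 53·385/496 = 41.1391
Stratum 3 (High): n₁ = 267, n₀ = 360, n = 627; a·n₀/n = 112·360/627 = 64.3062; c·n₁/n = 37·267/627 = 15.7560
RR_MH = (111.5333 + 70.7177 + 64.3062) / (76.2667 + 41.1391 + 15.7560) = 246.5573 / 133.1618 = 1.85156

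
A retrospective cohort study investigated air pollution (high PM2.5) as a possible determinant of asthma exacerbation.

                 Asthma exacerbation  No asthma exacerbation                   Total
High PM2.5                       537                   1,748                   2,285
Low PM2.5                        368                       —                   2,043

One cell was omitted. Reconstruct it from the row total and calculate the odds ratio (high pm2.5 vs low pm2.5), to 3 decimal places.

The missing cell is in the unexposed row: 2043 − 368 = 1675.
So a = 537, b = 1748, c = 368, d = 1675.
OR = (a·d)/(b·c) = (537 × 1675) / (1748 × 368) = 899475 / 643264 = 1.39830

1.398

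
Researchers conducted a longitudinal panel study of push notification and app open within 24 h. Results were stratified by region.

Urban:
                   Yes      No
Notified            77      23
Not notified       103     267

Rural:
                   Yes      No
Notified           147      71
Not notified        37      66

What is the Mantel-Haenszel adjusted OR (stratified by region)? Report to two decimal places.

OR_MH = Σ(aᵢdᵢ/nᵢ) / Σ(bᵢcᵢ/nᵢ), where nᵢ is the stratum total.
Stratum 1 (Urban): n = 470; a·d/n = 77·267/470 = 43.7426; b·c/n = 23·103/470 = 5.0404
Stratum 2 (Rural): n = 321; a·d/n = 147·66/321 = 30.2243; b·c/n = 71·37/321 = 8.1838
OR_MH = (43.7426 + 30.2243) / (5.0404 + 8.1838) = 73.9669 / 13.2242 = 5.59328

5.59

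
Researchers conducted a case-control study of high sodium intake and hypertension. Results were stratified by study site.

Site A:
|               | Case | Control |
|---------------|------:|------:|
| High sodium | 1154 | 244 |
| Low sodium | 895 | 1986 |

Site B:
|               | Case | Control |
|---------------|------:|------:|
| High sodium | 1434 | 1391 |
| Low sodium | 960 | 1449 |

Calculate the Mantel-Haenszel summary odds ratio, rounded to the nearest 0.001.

OR_MH = Σ(aᵢdᵢ/nᵢ) / Σ(bᵢcᵢ/nᵢ), where nᵢ is the stratum total.
Stratum 1 (Site A): n = 4279; a·d/n = 1154·1986/4279 = 535.6027; b·c/n = 244·895/4279 = 51.0353
Stratum 2 (Site B): n = 5234; a·d/n = 1434·1449/5234 = 396.9939; b·c/n = 1391·960/5234 = 255.1318
OR_MH = (535.6027 + 396.9939) / (51.0353 + 255.1318) = 932.5966 / 306.1671 = 3.04604

3.046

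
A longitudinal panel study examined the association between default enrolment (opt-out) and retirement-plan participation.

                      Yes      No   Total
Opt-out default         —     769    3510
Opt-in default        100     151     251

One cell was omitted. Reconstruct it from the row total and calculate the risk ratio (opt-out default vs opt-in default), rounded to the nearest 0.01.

1.96

The missing cell is in the exposed row: 3510 − 769 = 2741.
So a = 2741, b = 769, c = 100, d = 151.
RR = [a/(a+b)] / [c/(c+d)] = (2741/3510) / (100/251) = 0.78091/0.39841 = 1.96009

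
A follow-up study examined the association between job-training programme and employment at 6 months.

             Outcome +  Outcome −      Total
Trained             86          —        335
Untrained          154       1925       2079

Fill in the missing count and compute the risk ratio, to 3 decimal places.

The missing cell is in the exposed row: 335 − 86 = 249.
So a = 86, b = 249, c = 154, d = 1925.
RR = [a/(a+b)] / [c/(c+d)] = (86/335) / (154/2079) = 0.25672/0.07407 = 3.46567

3.466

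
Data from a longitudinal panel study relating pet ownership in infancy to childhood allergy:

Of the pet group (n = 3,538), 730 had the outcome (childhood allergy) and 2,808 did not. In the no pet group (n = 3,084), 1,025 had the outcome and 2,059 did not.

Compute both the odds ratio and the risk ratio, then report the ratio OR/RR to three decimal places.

From the description: a = 730, b = 2808, c = 1025, d = 2059.
OR = (730·2059)/(2808·1025) = 1503070/2878200 = 0.52223
Risk in exposed = 730/3538 = 0.20633; risk in unexposed = 1025/3084 = 0.33236; RR = 0.62081
OR/RR = 0.52223 / 0.62081 = 0.84121
The outcome is not rare, so the OR lies further from 1 than the RR.

0.841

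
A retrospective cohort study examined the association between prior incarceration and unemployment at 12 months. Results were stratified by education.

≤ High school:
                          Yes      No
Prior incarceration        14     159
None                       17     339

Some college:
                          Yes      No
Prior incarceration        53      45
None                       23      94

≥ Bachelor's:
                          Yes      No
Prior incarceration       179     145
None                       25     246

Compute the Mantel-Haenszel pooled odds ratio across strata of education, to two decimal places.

OR_MH = Σ(aᵢdᵢ/nᵢ) / Σ(bᵢcᵢ/nᵢ), where nᵢ is the stratum total.
Stratum 1 (≤ High school): n = 529; a·d/n = 14·339/529 = 8.9716; b·c/n = 159·17/529 = 5.1096
Stratum 2 (Some college): n = 215; a·d/n = 53·94/215 = 23.1721; b·c/n = 45·23/215 = 4.8140
Stratum 3 (≥ Bachelor's): n = 595; a·d/n = 179·246/595 = 74.0067; b·c/n = 145·25/595 = 6.0924
OR_MH = (8.9716 + 23.1721 + 74.0067) / (5.1096 + 4.8140 + 6.0924) = 106.1505 / 16.0160 = 6.62776

6.63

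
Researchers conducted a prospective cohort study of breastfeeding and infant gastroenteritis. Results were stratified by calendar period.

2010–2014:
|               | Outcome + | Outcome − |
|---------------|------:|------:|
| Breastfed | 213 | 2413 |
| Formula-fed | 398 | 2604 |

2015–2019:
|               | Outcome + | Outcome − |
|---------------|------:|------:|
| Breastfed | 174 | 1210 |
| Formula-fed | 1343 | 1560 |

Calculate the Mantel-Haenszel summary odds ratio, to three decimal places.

OR_MH = Σ(aᵢdᵢ/nᵢ) / Σ(bᵢcᵢ/nᵢ), where nᵢ is the stratum total.
Stratum 1 (2010–2014): n = 5628; a·d/n = 213·2604/5628 = 98.5522; b·c/n = 2413·398/5628 = 170.6421
Stratum 2 (2015–2019): n = 4287; a·d/n = 174·1560/4287 = 63.3170; b·c/n = 1210·1343/4287 = 379.0599
OR_MH = (98.5522 + 63.3170) / (170.6421 + 379.0599) = 161.8692 / 549.7021 = 0.29447

0.294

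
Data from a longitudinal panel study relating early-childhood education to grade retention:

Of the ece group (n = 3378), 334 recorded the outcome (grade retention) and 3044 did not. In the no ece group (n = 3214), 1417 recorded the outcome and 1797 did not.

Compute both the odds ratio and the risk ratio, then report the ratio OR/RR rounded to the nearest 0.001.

0.620

From the description: a = 334, b = 3044, c = 1417, d = 1797.
OR = (334·1797)/(3044·1417) = 600198/4313348 = 0.13915
Risk in exposed = 334/3378 = 0.09888; risk in unexposed = 1417/3214 = 0.44088; RR = 0.22427
OR/RR = 0.13915 / 0.22427 = 0.62046
The outcome is not rare, so the OR lies further from 1 than the RR.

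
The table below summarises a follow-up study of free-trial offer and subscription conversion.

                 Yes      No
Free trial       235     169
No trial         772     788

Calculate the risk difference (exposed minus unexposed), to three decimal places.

Cells: a = 235, b = 169, c = 772, d = 788.
Risk in exposed = 235/404 = 0.581683; risk in unexposed = 772/1560 = 0.494872.
Risk difference = 0.581683 − 0.494872 = 0.086811

0.087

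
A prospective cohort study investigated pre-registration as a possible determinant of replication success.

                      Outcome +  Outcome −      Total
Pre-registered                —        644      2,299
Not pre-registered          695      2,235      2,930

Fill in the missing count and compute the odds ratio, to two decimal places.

8.26

The missing cell is in the exposed row: 2299 − 644 = 1655.
So a = 1655, b = 644, c = 695, d = 2235.
OR = (a·d)/(b·c) = (1655 × 2235) / (644 × 695) = 3698925 / 447580 = 8.26428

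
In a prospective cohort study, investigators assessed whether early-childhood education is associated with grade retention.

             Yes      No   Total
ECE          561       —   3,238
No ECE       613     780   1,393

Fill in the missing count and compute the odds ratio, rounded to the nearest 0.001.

The missing cell is in the exposed row: 3238 − 561 = 2677.
So a = 561, b = 2677, c = 613, d = 780.
OR = (a·d)/(b·c) = (561 × 780) / (2677 × 613) = 437580 / 1641001 = 0.26665

0.267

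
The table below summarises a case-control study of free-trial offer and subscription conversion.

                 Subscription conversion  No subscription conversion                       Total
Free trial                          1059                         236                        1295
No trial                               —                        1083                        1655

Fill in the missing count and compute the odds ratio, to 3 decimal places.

8.496

The missing cell is in the unexposed row: 1655 − 1083 = 572.
So a = 1059, b = 236, c = 572, d = 1083.
OR = (a·d)/(b·c) = (1059 × 1083) / (236 × 572) = 1146897 / 134992 = 8.49604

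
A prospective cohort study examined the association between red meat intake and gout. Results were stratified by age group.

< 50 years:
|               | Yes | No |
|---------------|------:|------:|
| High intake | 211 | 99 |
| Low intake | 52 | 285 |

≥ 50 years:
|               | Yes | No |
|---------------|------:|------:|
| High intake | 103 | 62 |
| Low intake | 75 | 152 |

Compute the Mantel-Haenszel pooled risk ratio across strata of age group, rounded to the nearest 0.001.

RR_MH = Σ(aᵢ·n₀ᵢ/nᵢ) / Σ(cᵢ·n₁ᵢ/nᵢ), with n₁ᵢ = aᵢ+bᵢ (exposed), n₀ᵢ = cᵢ+dᵢ (unexposed), nᵢ = n₁ᵢ+n₀ᵢ.
Stratum 1 (< 50 years): n₁ = 310, n₀ = 337, n = 647; a·n₀/n = 211·337/647 = 109.9026; c·n₁/n = 52·310/647 = 24.9150
Stratum 2 (≥ 50 years): n₁ = 165, n₀ = 227, n = 392; a·n₀/n = 103·227/392 = 59.6454; c·n₁/n = 75·165/392 = 31.5689
RR_MH = (109.9026 + 59.6454) / (24.9150 + 31.5689) = 169.5480 / 56.4839 = 3.00171

3.002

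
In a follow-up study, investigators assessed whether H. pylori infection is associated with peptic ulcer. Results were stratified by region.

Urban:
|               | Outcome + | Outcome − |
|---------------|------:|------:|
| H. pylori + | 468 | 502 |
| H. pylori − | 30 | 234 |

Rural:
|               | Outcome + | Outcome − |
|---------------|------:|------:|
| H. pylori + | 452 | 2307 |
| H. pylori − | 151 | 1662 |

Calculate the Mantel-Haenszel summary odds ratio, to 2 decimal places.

2.86

OR_MH = Σ(aᵢdᵢ/nᵢ) / Σ(bᵢcᵢ/nᵢ), where nᵢ is the stratum total.
Stratum 1 (Urban): n = 1234; a·d/n = 468·234/1234 = 88.7455; b·c/n = 502·30/1234 = 12.2042
Stratum 2 (Rural): n = 4572; a·d/n = 452·1662/4572 = 164.3097; b·c/n = 2307·151/4572 = 76.1936
OR_MH = (88.7455 + 164.3097) / (12.2042 + 76.1936) = 253.0553 / 88.3978 = 2.86269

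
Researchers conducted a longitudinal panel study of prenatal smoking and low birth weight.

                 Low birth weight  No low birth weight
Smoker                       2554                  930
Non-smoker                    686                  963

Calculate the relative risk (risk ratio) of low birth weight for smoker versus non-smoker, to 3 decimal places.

1.762

Cells: a = 2554, b = 930, c = 686, d = 963.
Risk in exposed = 2554/3484 = 0.73307; risk in unexposed = 686/1649 = 0.41601.
RR = 0.73307 / 0.41601 = 1.76214
The risk among the exposed is 1.76 times that among the unexposed.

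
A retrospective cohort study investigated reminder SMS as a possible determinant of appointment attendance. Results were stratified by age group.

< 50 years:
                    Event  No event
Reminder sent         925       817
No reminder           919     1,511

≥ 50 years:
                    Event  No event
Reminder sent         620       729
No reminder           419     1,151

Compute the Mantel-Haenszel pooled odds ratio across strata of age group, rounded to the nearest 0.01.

2.04

OR_MH = Σ(aᵢdᵢ/nᵢ) / Σ(bᵢcᵢ/nᵢ), where nᵢ is the stratum total.
Stratum 1 (< 50 years): n = 4172; a·d/n = 925·1511/4172 = 335.0132; b·c/n = 817·919/4172 = 179.9672
Stratum 2 (≥ 50 years): n = 2919; a·d/n = 620·1151/2919 = 244.4741; b·c/n = 729·419/2919 = 104.6423
OR_MH = (335.0132 + 244.4741) / (179.9672 + 104.6423) = 579.4873 / 284.6095 = 2.03608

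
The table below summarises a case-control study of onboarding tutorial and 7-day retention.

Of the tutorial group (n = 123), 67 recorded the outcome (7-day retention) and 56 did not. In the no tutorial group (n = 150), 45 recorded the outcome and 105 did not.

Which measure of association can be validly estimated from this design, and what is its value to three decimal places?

2.792

From the description: a = 67, b = 56, c = 45, d = 105.
This is a case-control study: participants were sampled on outcome status, so risks in the source population cannot be estimated directly — relative risk is not valid here. The odds ratio is the appropriate measure.
OR = (a·d)/(b·c) = (67 × 105) / (56 × 45) = 7035 / 2520 = 2.79167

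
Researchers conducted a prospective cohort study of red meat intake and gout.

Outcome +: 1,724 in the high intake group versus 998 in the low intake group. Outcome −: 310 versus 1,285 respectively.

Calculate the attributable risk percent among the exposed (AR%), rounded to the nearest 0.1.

From the description: a = 1724, b = 310, c = 998, d = 1285.
Risk in exposed = 1724/2034 = 0.84759; risk in unexposed = 998/2283 = 0.43714.
RR = 0.84759/0.43714 = 1.93893
AR% = (RR − 1)/RR × 100 = (1.93893 − 1)/1.93893 × 100 = 48.4251%

48.4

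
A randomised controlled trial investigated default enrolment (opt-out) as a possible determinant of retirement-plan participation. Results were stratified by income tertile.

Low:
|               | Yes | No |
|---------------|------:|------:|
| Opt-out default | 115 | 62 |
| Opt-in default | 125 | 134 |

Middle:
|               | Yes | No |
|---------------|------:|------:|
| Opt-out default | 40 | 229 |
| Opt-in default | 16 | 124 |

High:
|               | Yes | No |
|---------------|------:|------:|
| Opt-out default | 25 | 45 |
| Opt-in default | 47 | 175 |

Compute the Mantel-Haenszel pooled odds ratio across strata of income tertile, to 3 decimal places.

OR_MH = Σ(aᵢdᵢ/nᵢ) / Σ(bᵢcᵢ/nᵢ), where nᵢ is the stratum total.
Stratum 1 (Low): n = 436; a·d/n = 115·134/436 = 35.3440; b·c/n = 62·125/436 = 17.7752
Stratum 2 (Middle): n = 409; a·d/n = 40·124/409 = 12.1271; b·c/n = 229·16/409 = 8.9584
Stratum 3 (High): n = 292; a·d/n = 25·175/292 = 14.9829; b·c/n = 45·47/292 = 7.2432
OR_MH = (35.3440 + 12.1271 + 14.9829) / (17.7752 + 8.9584 + 7.2432) = 62.4541 / 33.9768 = 1.83814

1.838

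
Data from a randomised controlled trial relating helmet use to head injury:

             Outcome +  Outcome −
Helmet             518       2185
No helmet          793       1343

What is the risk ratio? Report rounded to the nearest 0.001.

Cells: a = 518, b = 2185, c = 793, d = 1343.
Risk in exposed = 518/2703 = 0.19164; risk in unexposed = 793/2136 = 0.37125.
RR = 0.19164 / 0.37125 = 0.51619
The risk is 48% lower among the exposed than among the unexposed.

0.516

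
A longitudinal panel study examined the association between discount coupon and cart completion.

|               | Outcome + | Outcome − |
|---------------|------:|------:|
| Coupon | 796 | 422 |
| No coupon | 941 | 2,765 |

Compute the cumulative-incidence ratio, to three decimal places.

Cells: a = 796, b = 422, c = 941, d = 2765.
Risk in exposed = 796/1218 = 0.65353; risk in unexposed = 941/3706 = 0.25391.
RR = 0.65353 / 0.25391 = 2.57384
The risk among the exposed is 2.57 times that among the unexposed.

2.574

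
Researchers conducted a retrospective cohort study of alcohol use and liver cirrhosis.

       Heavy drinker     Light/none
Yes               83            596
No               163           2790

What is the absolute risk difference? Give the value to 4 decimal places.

0.1614

Reading the table with exposure as columns: a = 83 (Heavy drinker, case), b = 163 (Heavy drinker, non-case), c = 596 (Light/none, case), d = 2790.
Risk in exposed = 83/246 = 0.337398; risk in unexposed = 596/3386 = 0.176019.
Risk difference = 0.337398 − 0.176019 = 0.161379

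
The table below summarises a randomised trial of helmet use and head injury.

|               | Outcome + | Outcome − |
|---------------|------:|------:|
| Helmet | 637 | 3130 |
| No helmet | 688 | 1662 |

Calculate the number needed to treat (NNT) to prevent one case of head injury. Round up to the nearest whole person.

Risk in treated group = 637/3767 = 0.16910; risk in control = 688/2350 = 0.29277.
Absolute risk reduction = 0.29277 − 0.16910 = 0.12367
NNT = 1 / ARR = 1 / 0.12367 = 8.086 → round up → 9

9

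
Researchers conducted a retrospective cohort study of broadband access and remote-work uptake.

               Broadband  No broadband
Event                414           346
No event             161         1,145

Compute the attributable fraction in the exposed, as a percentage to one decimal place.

67.8

Reading the table with exposure as columns: a = 414 (Broadband, case), b = 161 (Broadband, non-case), c = 346 (No broadband, case), d = 1145.
Risk in exposed = 414/575 = 0.72000; risk in unexposed = 346/1491 = 0.23206.
RR = 0.72000/0.23206 = 3.10266
AR% = (RR − 1)/RR × 100 = (3.10266 − 1)/3.10266 × 100 = 67.7696%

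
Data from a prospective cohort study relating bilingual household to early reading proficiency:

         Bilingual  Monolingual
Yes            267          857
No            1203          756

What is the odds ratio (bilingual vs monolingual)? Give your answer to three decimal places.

Reading the table with exposure as columns: a = 267 (Bilingual, case), b = 1203 (Bilingual, non-case), c = 857 (Monolingual, case), d = 756.
OR = (a·d)/(b·c) = (267 × 756) / (1203 × 857) = 201852 / 1030971 = 0.19579
Exposure is associated with lower odds of early reading proficiency (OR = 0.20 < 1).

0.196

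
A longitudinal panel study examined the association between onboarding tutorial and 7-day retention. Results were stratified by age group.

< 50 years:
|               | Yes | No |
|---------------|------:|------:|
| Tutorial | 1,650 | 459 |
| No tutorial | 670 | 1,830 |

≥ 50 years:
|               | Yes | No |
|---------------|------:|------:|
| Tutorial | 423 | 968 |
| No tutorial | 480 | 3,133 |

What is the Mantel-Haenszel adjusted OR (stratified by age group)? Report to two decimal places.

OR_MH = Σ(aᵢdᵢ/nᵢ) / Σ(bᵢcᵢ/nᵢ), where nᵢ is the stratum total.
Stratum 1 (< 50 years): n = 4609; a·d/n = 1650·1830/4609 = 655.1313; b·c/n = 459·670/4609 = 66.7238
Stratum 2 (≥ 50 years): n = 5004; a·d/n = 423·3133/5004 = 264.8399; b·c/n = 968·480/5004 = 92.8537
OR_MH = (655.1313 + 264.8399) / (66.7238 + 92.8537) = 919.9712 / 159.5775 = 5.76504

5.77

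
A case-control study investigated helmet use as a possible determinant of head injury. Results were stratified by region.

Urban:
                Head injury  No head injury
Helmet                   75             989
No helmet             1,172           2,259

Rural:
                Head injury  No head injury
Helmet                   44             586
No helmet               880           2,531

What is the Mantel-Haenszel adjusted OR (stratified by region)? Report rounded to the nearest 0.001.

0.169

OR_MH = Σ(aᵢdᵢ/nᵢ) / Σ(bᵢcᵢ/nᵢ), where nᵢ is the stratum total.
Stratum 1 (Urban): n = 4495; a·d/n = 75·2259/4495 = 37.6919; b·c/n = 989·1172/4495 = 257.8661
Stratum 2 (Rural): n = 4041; a·d/n = 44·2531/4041 = 27.5585; b·c/n = 586·880/4041 = 127.6120
OR_MH = (37.6919 + 27.5585) / (257.8661 + 127.6120) = 65.2504 / 385.4781 = 0.16927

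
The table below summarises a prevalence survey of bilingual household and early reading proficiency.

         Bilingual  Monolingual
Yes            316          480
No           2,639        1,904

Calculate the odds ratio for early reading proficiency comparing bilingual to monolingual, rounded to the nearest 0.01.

0.47

Reading the table with exposure as columns: a = 316 (Bilingual, case), b = 2639 (Bilingual, non-case), c = 480 (Monolingual, case), d = 1904.
OR = (a·d)/(b·c) = (316 × 1904) / (2639 × 480) = 601664 / 1266720 = 0.47498
Exposure is associated with lower odds of early reading proficiency (OR = 0.47 < 1).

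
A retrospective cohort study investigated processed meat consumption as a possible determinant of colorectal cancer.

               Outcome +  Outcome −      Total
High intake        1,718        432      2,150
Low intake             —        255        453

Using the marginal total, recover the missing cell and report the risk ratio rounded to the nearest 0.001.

1.828

The missing cell is in the unexposed row: 453 − 255 = 198.
So a = 1718, b = 432, c = 198, d = 255.
RR = [a/(a+b)] / [c/(c+d)] = (1718/2150) / (198/453) = 0.79907/0.43709 = 1.82817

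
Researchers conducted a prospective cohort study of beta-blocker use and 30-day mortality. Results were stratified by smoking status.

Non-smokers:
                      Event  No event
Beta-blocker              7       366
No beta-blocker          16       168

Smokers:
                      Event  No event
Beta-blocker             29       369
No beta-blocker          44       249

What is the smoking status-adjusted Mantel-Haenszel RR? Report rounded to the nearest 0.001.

RR_MH = Σ(aᵢ·n₀ᵢ/nᵢ) / Σ(cᵢ·n₁ᵢ/nᵢ), with n₁ᵢ = aᵢ+bᵢ (exposed), n₀ᵢ = cᵢ+dᵢ (unexposed), nᵢ = n₁ᵢ+n₀ᵢ.
Stratum 1 (Non-smokers): n₁ = 373, n₀ = 184, n = 557; a·n₀/n = 7·184/557 = 2.3124; c·n₁/n = 16·373/557 = 10.7145
Stratum 2 (Smokers): n₁ = 398, n₀ = 293, n = 691; a·n₀/n = 29·293/691 = 12.2967; c·n₁/n = 44·398/691 = 25.3430
RR_MH = (2.3124 + 12.2967) / (10.7145 + 25.3430) = 14.6091 / 36.0575 = 0.40516

0.405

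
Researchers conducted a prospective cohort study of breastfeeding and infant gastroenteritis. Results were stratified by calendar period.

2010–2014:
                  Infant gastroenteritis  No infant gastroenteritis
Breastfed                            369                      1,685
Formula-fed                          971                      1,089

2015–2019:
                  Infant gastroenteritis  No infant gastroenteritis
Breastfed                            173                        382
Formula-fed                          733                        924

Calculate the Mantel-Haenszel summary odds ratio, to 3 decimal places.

0.324

OR_MH = Σ(aᵢdᵢ/nᵢ) / Σ(bᵢcᵢ/nᵢ), where nᵢ is the stratum total.
Stratum 1 (2010–2014): n = 4114; a·d/n = 369·1089/4114 = 97.6765; b·c/n = 1685·971/4114 = 397.6993
Stratum 2 (2015–2019): n = 2212; a·d/n = 173·924/2212 = 72.2658; b·c/n = 382·733/2212 = 126.5850
OR_MH = (97.6765 + 72.2658) / (397.6993 + 126.5850) = 169.9423 / 524.2843 = 0.32414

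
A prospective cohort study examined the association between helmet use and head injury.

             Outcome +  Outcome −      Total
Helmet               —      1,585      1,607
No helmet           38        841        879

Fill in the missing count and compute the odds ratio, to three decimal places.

0.307

The missing cell is in the exposed row: 1607 − 1585 = 22.
So a = 22, b = 1585, c = 38, d = 841.
OR = (a·d)/(b·c) = (22 × 841) / (1585 × 38) = 18502 / 60230 = 0.30719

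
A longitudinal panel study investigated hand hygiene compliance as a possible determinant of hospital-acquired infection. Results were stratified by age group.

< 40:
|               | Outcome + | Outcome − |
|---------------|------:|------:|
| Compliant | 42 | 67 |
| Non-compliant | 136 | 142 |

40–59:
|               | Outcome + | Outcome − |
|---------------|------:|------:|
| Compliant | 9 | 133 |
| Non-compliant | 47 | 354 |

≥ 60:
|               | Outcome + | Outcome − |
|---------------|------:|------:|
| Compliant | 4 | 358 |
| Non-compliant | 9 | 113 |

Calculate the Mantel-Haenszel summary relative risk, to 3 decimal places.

0.660

RR_MH = Σ(aᵢ·n₀ᵢ/nᵢ) / Σ(cᵢ·n₁ᵢ/nᵢ), with n₁ᵢ = aᵢ+bᵢ (exposed), n₀ᵢ = cᵢ+dᵢ (unexposed), nᵢ = n₁ᵢ+n₀ᵢ.
Stratum 1 (< 40): n₁ = 109, n₀ = 278, n = 387; a·n₀/n = 42·278/387 = 30.1705; c·n₁/n = 136·109/387 = 38.3049
Stratum 2 (40–59): n₁ = 142, n₀ = 401, n = 543; a·n₀/n = 9·401/543 = 6.6464; c·n₁/n = 47·142/543 = 12.2910
Stratum 3 (≥ 60): n₁ = 362, n₀ = 122, n = 484; a·n₀/n = 4·122/484 = 1.0083; c·n₁/n = 9·362/484 = 6.7314
RR_MH = (30.1705 + 6.6464 + 1.0083) / (38.3049 + 12.2910 + 6.7314) = 37.8252 / 57.3273 = 0.65981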